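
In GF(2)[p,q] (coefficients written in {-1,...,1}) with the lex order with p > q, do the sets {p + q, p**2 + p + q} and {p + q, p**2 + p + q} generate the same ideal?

For a fixed monomial order, each ideal has a unique reduced Gröbner basis; comparing bases decides equality.
Buchberger on the first generating set:
f_1 = p + q, LT = p.
f_2 = p**2 + p + q, LT = p**2.

S(f_1,f_2): lcm = p**2. S = p*q + p + q.
  leading term p*q: subtract (q)·f_1 from p*q + p + q → p + q**2 + q
  leading term p: subtract (1)·f_1 from p + q**2 + q → q**2
  leading term q**2: no divisor's leading term divides it; move q**2 to the remainder.
  remainder q**2 ≠ 0; add g_3 = q**2 to the basis.

The other S-polynomials (S(f_1,g_3), S(f_2,g_3)) all reduce to 0 modulo the current basis, so we have a Gröbner basis.
Inter-reduce: drop elements whose leading term is divisible by another's, tail-reduce, and make monic.
Reduced Gröbner basis: {p + q, q**2}.

Buchberger on the second generating set:
h_1 = p + q, LT = p.
h_2 = p**2 + p + q, LT = p**2.

S(h_1,h_2): lcm = p**2. S = p*q + p + q.
  leading term p*q: subtract (q)·h_1 from p*q + p + q → p + q**2 + q
  leading term p: subtract (1)·h_1 from p + q**2 + q → q**2
  leading term q**2: no divisor's leading term divides it; move q**2 to the remainder.
  remainder q**2 ≠ 0; add k_3 = q**2 to the basis.

The other S-polynomials (S(h_1,k_3), S(h_2,k_3)) all reduce to 0 modulo the current basis, so we have a Gröbner basis.
Inter-reduce: drop elements whose leading term is divisible by another's, tail-reduce, and make monic.
Reduced Gröbner basis: {p + q, q**2}.

Same reduced basis, so the two generating sets span the same ideal.

Yes, the ideals are equal.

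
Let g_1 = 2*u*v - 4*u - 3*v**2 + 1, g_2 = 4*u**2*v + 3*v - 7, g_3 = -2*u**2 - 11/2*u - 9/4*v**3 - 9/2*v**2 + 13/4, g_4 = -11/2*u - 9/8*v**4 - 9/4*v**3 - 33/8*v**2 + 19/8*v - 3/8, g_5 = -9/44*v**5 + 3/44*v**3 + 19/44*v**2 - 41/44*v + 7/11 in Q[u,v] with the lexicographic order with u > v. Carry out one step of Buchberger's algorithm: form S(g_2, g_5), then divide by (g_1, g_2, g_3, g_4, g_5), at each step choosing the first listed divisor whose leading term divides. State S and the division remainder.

S(g_2, g_5) = 1/3*u**2*v**3 + 19/9*u**2*v**2 - 41/9*u**2*v + 28/9*u**2 + 3/4*v**5 - 7/4*v**4; remainder on division = 0.

lcm(LM(g_2), LM(g_5)) = u**2*v**5.
S = (lcm/LT(g_2))·g_2 − (lcm/LT(g_5))·g_5 = 1/3*u**2*v**3 + 19/9*u**2*v**2 - 41/9*u**2*v + 28/9*u**2 + 3/4*v**5 - 7/4*v**4.
Reduce S modulo (g_1, g_2, g_3, g_4, g_5) in that order:
  leading term u**2*v**3: subtract (1/6*u*v**2)·g_1 from 1/3*u**2*v**3 + 19/9*u**2*v**2 - 41/9*u**2*v + 28/9*u**2 + 3/4*v**5 - 7/4*v**4 → 25/9*u**2*v**2 - 41/9*u**2*v + 28/9*u**2 + 1/2*u*v**4 - 1/6*u*v**2 + 3/4*v**5 - 7/4*v**4
  leading term u**2*v**2: subtract (25/18*u*v)·g_1 from 25/9*u**2*v**2 - 41/9*u**2*v + 28/9*u**2 + 1/2*u*v**4 - 1/6*u*v**2 + 3/4*v**5 - 7/4*v**4 → u**2*v + 28/9*u**2 + 1/2*u*v**4 + 25/6*u*v**3 - 1/6*u*v**2 - 25/18*u*v + 3/4*v**5 - 7/4*v**4
  leading term u**2*v: subtract (1/2*u)·g_1 from u**2*v + 28/9*u**2 + 1/2*u*v**4 + 25/6*u*v**3 - 1/6*u*v**2 - 25/18*u*v + 3/4*v**5 - 7/4*v**4 → 46/9*u**2 + 1/2*u*v**4 + 25/6*u*v**3 + 4/3*u*v**2 - 25/18*u*v - 1/2*u + 3/4*v**5 - 7/4*v**4
  leading term u**2: subtract (-23/9)·g_3 from 46/9*u**2 + 1/2*u*v**4 + 25/6*u*v**3 + 4/3*u*v**2 - 25/18*u*v - 1/2*u + 3/4*v**5 - 7/4*v**4 → 1/2*u*v**4 + 25/6*u*v**3 + 4/3*u*v**2 - 25/18*u*v - 131/9*u + 3/4*v**5 - 7/4*v**4 - 23/4*v**3 - 23/2*v**2 + 299/36
  leading term u*v**4: subtract (1/4*v**3)·g_1 from 1/2*u*v**4 + 25/6*u*v**3 + 4/3*u*v**2 - 25/18*u*v - 131/9*u + 3/4*v**5 - 7/4*v**4 - 23/4*v**3 - 23/2*v**2 + 299/36 → 31/6*u*v**3 + 4/3*u*v**2 - 25/18*u*v - 131/9*u + 3/2*v**5 - 7/4*v**4 - 6*v**3 - 23/2*v**2 + 299/36
  leading term u*v**3: subtract (31/12*v**2)·g_1 from 31/6*u*v**3 + 4/3*u*v**2 - 25/18*u*v - 131/9*u + 3/2*v**5 - 7/4*v**4 - 6*v**3 - 23/2*v**2 + 299/36 → 35/3*u*v**2 - 25/18*u*v - 131/9*u + 3/2*v**5 + 6*v**4 - 6*v**3 - 169/12*v**2 + 299/36
  leading term u*v**2: subtract (35/6*v)·g_1 from 35/3*u*v**2 - 25/18*u*v - 131/9*u + 3/2*v**5 + 6*v**4 - 6*v**3 - 169/12*v**2 + 299/36 → 395/18*u*v - 131/9*u + 3/2*v**5 + 6*v**4 + 23/2*v**3 - 169/12*v**2 - 35/6*v + 299/36
  leading term u*v: subtract (395/36)·g_1 from 395/18*u*v - 131/9*u + 3/2*v**5 + 6*v**4 + 23/2*v**3 - 169/12*v**2 - 35/6*v + 299/36 → 88/3*u + 3/2*v**5 + 6*v**4 + 23/2*v**3 + 113/6*v**2 - 35/6*v - 8/3
  leading term u: subtract (-16/3)·g_4 from 88/3*u + 3/2*v**5 + 6*v**4 + 23/2*v**3 + 113/6*v**2 - 35/6*v - 8/3 → 3/2*v**5 - 1/2*v**3 - 19/6*v**2 + 41/6*v - 14/3
  leading term v**5: subtract (-22/3)·g_5 from 3/2*v**5 - 1/2*v**3 - 19/6*v**2 + 41/6*v - 14/3 → 0
The remainder is 0, so this S-polynomial contributes no new basis element.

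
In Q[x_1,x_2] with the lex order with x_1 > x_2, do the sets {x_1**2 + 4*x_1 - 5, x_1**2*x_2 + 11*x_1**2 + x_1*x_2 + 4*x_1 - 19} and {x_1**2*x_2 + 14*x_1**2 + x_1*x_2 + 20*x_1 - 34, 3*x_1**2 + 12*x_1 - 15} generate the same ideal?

Since reduced Gröbner bases are canonical representatives of ideals under a given ordering, it suffices to compute and compare them.
Buchberger on the first generating set:
f_1 = x_1**2 + 4*x_1 - 5, LT = x_1**2.
f_2 = x_1**2*x_2 + 11*x_1**2 + x_1*x_2 + 4*x_1 - 19, LT = x_1**2*x_2.

S(f_1,f_2): lcm = x_1**2*x_2. S = -11*x_1**2 + 3*x_1*x_2 - 4*x_1 - 5*x_2 + 19.
  reduce S modulo (f_1, f_2):
  remainder 3*x_1*x_2 + 40*x_1 - 5*x_2 - 36 ≠ 0; add g_3 = 3*x_1*x_2 + 40*x_1 - 5*x_2 - 36 to the basis.

S(f_1,g_3): lcm = x_1**2*x_2. S = -40/3*x_1**2 + 17/3*x_1*x_2 + 12*x_1 - 5*x_2.
  reduce S modulo (f_1, f_2, g_3):
  remainder -92/9*x_1 + 40/9*x_2 + 4/3 ≠ 0; add g_4 = -92/9*x_1 + 40/9*x_2 + 4/3 to the basis.

S(f_2,g_4): lcm = x_1**2*x_2. S = 11*x_1**2 + 10/23*x_1*x_2**2 + 26/23*x_1*x_2 + 4*x_1 - 19.
  reduce S modulo (f_1, f_2, g_3, g_4):
  remainder 50/69*x_2**2 + 490/69*x_2 - 1180/69 ≠ 0; add g_5 = 50/69*x_2**2 + 490/69*x_2 - 1180/69 to the basis.

The other S-polynomials (S(f_2,g_3), S(f_1,g_4), S(g_3,g_4), S(f_1,g_5), S(f_2,g_5), S(g_3,g_5), S(g_4,g_5)) all reduce to 0 modulo the current basis, so we have a Gröbner basis.
Inter-reduce: drop elements whose leading term is divisible by another's, tail-reduce, and make monic.
Reduced Gröbner basis: {x_1 - 10/23*x_2 - 3/23, x_2**2 + 49/5*x_2 - 118/5}.

Buchberger on the second generating set:
h_1 = x_1**2*x_2 + 14*x_1**2 + x_1*x_2 + 20*x_1 - 34, LT = x_1**2*x_2.
h_2 = 3*x_1**2 + 12*x_1 - 15, LT = x_1**2.

S(h_1,h_2): lcm = x_1**2*x_2. S = 14*x_1**2 - 3*x_1*x_2 + 20*x_1 + 5*x_2 - 34.
  reduce S modulo (h_1, h_2):
  remainder -3*x_1*x_2 - 36*x_1 + 5*x_2 + 36 ≠ 0; add k_3 = -3*x_1*x_2 - 36*x_1 + 5*x_2 + 36 to the basis.

S(h_1,k_3): lcm = x_1**2*x_2. S = 2*x_1**2 + 8/3*x_1*x_2 + 32*x_1 - 34.
  reduce S modulo (h_1, h_2, k_3):
  remainder -8*x_1 + 40/9*x_2 + 8 ≠ 0; add k_4 = -8*x_1 + 40/9*x_2 + 8 to the basis.

S(h_1,k_4): lcm = x_1**2*x_2. S = 14*x_1**2 + 5/9*x_1*x_2**2 + 2*x_1*x_2 + 20*x_1 - 34.
  reduce S modulo (h_1, h_2, k_3, k_4):
  remainder 25/27*x_2**2 + 10*x_2 ≠ 0; add k_5 = 25/27*x_2**2 + 10*x_2 to the basis.

The other S-polynomials (S(h_2,k_3), S(h_2,k_4), S(k_3,k_4), S(h_1,k_5), S(h_2,k_5), S(k_3,k_5), S(k_4,k_5)) all reduce to 0 modulo the current basis, so we have a Gröbner basis.
Inter-reduce: drop elements whose leading term is divisible by another's, tail-reduce, and make monic.
Reduced Gröbner basis: {x_1 - 5/9*x_2 - 1, x_2**2 + 54/5*x_2}.

These differ, so the ideals are not equal.

No, the ideals differ.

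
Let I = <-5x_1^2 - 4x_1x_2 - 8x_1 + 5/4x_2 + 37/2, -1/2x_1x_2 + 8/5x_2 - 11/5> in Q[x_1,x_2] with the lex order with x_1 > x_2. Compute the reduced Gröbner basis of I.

G = {x_1 - 21/40x_2^2 - 37/20x_2 + 24/5, x_2^3 + 74/21x_2^2 - 320/21x_2 + 176/21}

f_1 = -5x_1^2 - 4x_1x_2 - 8x_1 + 5/4x_2 + 37/2, LT = x_1^2.
f_2 = -1/2x_1x_2 + 8/5x_2 - 11/5, LT = x_1x_2.

S(f_1,f_2): lcm = x_1^2x_2. S = 4/5x_1x_2^2 + 24/5x_1x_2 - 22/5x_1 - 1/4x_2^2 - 37/10x_2.
  leading term x_1x_2^2: subtract (-8/5x_2)·f_2 from 4/5x_1x_2^2 + 24/5x_1x_2 - 22/5x_1 - 1/4x_2^2 - 37/10x_2 → 24/5x_1x_2 - 22/5x_1 + 231/100x_2^2 - 361/50x_2
  leading term x_1x_2: subtract (-48/5)·f_2 from 24/5x_1x_2 - 22/5x_1 + 231/100x_2^2 - 361/50x_2 → -22/5x_1 + 231/100x_2^2 + 407/50x_2 - 528/25
  leading term x_1: no divisor's leading term divides it; move -22/5x_1 to the remainder.
  leading term x_2^2: no divisor's leading term divides it; move 231/100x_2^2 to the remainder.
  leading term x_2: no divisor's leading term divides it; move 407/50x_2 to the remainder.
  leading term 1: no divisor's leading term divides it; move -528/25 to the remainder.
  remainder -22/5x_1 + 231/100x_2^2 + 407/50x_2 - 528/25 ≠ 0; add g_3 = -22/5x_1 + 231/100x_2^2 + 407/50x_2 - 528/25 to the basis.

S(f_2,g_3): lcm = x_1x_2. S = 21/40x_2^3 + 37/20x_2^2 - 8x_2 + 22/5.
  leading term x_2^3: no divisor's leading term divides it; move 21/40x_2^3 to the remainder.
  leading term x_2^2: no divisor's leading term divides it; move 37/20x_2^2 to the remainder.
  leading term x_2: no divisor's leading term divides it; move -8x_2 to the remainder.
  leading term 1: no divisor's leading term divides it; move 22/5 to the remainder.
  remainder 21/40x_2^3 + 37/20x_2^2 - 8x_2 + 22/5 ≠ 0; add g_4 = 21/40x_2^3 + 37/20x_2^2 - 8x_2 + 22/5 to the basis.

The other S-polynomials (S(f_1,g_3), S(f_1,g_4), S(f_2,g_4), S(g_3,g_4)) all reduce to 0 modulo the current basis, so we have a Gröbner basis.
Inter-reduce: drop elements whose leading term is divisible by another's, tail-reduce, and make monic.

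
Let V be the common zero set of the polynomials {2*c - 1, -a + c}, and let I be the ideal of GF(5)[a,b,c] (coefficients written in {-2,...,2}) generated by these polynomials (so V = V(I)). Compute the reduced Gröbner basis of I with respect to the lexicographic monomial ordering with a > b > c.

G = {a + 2, c + 2}

f_1 = 2*c - 1, LT = c.
f_2 = -a + c, LT = a.

The S-polynomials (S(f_1,f_2)) all reduce to 0 modulo the current basis, so we have a Gröbner basis.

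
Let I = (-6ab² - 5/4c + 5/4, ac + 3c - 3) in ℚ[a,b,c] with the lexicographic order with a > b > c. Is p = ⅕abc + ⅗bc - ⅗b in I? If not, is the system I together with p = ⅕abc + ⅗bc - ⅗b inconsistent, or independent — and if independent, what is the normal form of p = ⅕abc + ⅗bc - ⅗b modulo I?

First compute the reduced Gröbner basis of I by Buchberger's algorithm.
f_1 = -6ab² - 5/4c + 5/4, LT = ab².
f_2 = ac + 3c - 3, LT = ac.

S(f_1,f_2): lcm = ab²c. S = -3b²c + 3b² + 5/24c² - 5/24c.
  leading term b²c: no divisor's leading term divides it; move -3b²c to the remainder.
  leading term b²: no divisor's leading term divides it; move 3b² to the remainder.
  leading term c²: no divisor's leading term divides it; move 5/24c² to the remainder.
  leading term c: no divisor's leading term divides it; move -5/24c to the remainder.
  remainder -3b²c + 3b² + 5/24c² - 5/24c ≠ 0; add h_3 = -3b²c + 3b² + 5/24c² - 5/24c to the basis.

The other S-polynomials (S(f_1,h_3), S(f_2,h_3)) all reduce to 0 modulo the current basis, so we have a Gröbner basis.
Inter-reduce: drop elements whose leading term is divisible by another's, tail-reduce, and make monic.
Reduced Gröbner basis: {ab² + 5/24c - 5/24, ac + 3c - 3, b²c - b² - 5/72c² + 5/72c}.
Label its elements g_1 = ab² + 5/24c - 5/24, g_2 = ac + 3c - 3, g_3 = b²c - b² - 5/72c² + 5/72c.

Reduce p = ⅕abc + ⅗bc - ⅗b modulo G:
  leading term abc: subtract (⅕b)·g_2 from ⅕abc + ⅗bc - ⅗b → 0
  normal form = 0.
Since the normal form is 0, p ∈ I.

⅕abc + ⅗bc - ⅗b lies in I (it reduces to 0).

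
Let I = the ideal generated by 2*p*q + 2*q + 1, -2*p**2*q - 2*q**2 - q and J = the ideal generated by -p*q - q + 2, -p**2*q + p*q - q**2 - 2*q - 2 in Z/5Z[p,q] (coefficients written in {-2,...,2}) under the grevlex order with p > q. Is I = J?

Yes, the ideals are equal.

For a fixed monomial order, each ideal has a unique reduced Gröbner basis; comparing bases decides equality.
Buchberger on the first generating set:
f_1 = 2*p*q + 2*q + 1, LT = p*q.
f_2 = -2*p**2*q - 2*q**2 - q, LT = p**2*q.

S(f_1,f_2): lcm = p**2*q. S = p*q - q**2 - 2*p + 2*q.
  leading term p*q: subtract (-2)·f_1 from p*q - q**2 - 2*p + 2*q → -q**2 - 2*p + q + 2
  leading term q**2: no divisor's leading term divides it; move -q**2 to the remainder.
  leading term p: no divisor's leading term divides it; move -2*p to the remainder.
  leading term q: no divisor's leading term divides it; move q to the remainder.
  leading term 1: no divisor's leading term divides it; move 2 to the remainder.
  remainder -q**2 - 2*p + q + 2 ≠ 0; add g_3 = -q**2 - 2*p + q + 2 to the basis.

S(f_1,g_3): lcm = p*q**2. S = -2*p**2 + p*q + q**2 + 2*p - 2*q.
  leading term p**2: no divisor's leading term divides it; move -2*p**2 to the remainder.
  leading term p*q: subtract (-2)·f_1 from p*q + q**2 + 2*p - 2*q → q**2 + 2*p + 2*q + 2
  leading term q**2: subtract (-1)·g_3 from q**2 + 2*p + 2*q + 2 → -2*q - 1
  leading term q: no divisor's leading term divides it; move -2*q to the remainder.
  leading term 1: no divisor's leading term divides it; move -1 to the remainder.
  remainder -2*p**2 - 2*q - 1 ≠ 0; add g_4 = -2*p**2 - 2*q - 1 to the basis.

The other S-polynomials (S(f_2,g_3), S(f_1,g_4), S(f_2,g_4), S(g_3,g_4)) all reduce to 0 modulo the current basis, so we have a Gröbner basis.
Inter-reduce: drop elements whose leading term is divisible by another's, tail-reduce, and make monic.
Reduced Gröbner basis: {p**2 + q - 2, p*q + q - 2, q**2 + 2*p - q - 2}.

Buchberger on the second generating set:
h_1 = -p*q - q + 2, LT = p*q.
h_2 = -p**2*q + p*q - q**2 - 2*q - 2, LT = p**2*q.

S(h_1,h_2): lcm = p**2*q. S = 2*p*q - q**2 - 2*p - 2*q - 2.
  leading term p*q: subtract (-2)·h_1 from 2*p*q - q**2 - 2*p - 2*q - 2 → -q**2 - 2*p + q + 2
  leading term q**2: no divisor's leading term divides it; move -q**2 to the remainder.
  leading term p: no divisor's leading term divides it; move -2*p to the remainder.
  leading term q: no divisor's leading term divides it; move q to the remainder.
  leading term 1: no divisor's leading term divides it; move 2 to the remainder.
  remainder -q**2 - 2*p + q + 2 ≠ 0; add k_3 = -q**2 - 2*p + q + 2 to the basis.

S(h_1,k_3): lcm = p*q**2. S = -2*p**2 + p*q + q**2 + 2*p - 2*q.
  leading term p**2: no divisor's leading term divides it; move -2*p**2 to the remainder.
  leading term p*q: subtract (-1)·h_1 from p*q + q**2 + 2*p - 2*q → q**2 + 2*p + 2*q + 2
  leading term q**2: subtract (-1)·k_3 from q**2 + 2*p + 2*q + 2 → -2*q - 1
  leading term q: no divisor's leading term divides it; move -2*q to the remainder.
  leading term 1: no divisor's leading term divides it; move -1 to the remainder.
  remainder -2*p**2 - 2*q - 1 ≠ 0; add k_4 = -2*p**2 - 2*q - 1 to the basis.

The other S-polynomials (S(h_2,k_3), S(h_1,k_4), S(h_2,k_4), S(k_3,k_4)) all reduce to 0 modulo the current basis, so we have a Gröbner basis.
Inter-reduce: drop elements whose leading term is divisible by another's, tail-reduce, and make monic.
Reduced Gröbner basis: {p**2 + q - 2, p*q + q - 2, q**2 + 2*p - q - 2}.

These coincide, so the ideals are equal.
The choice of monomial ordering does not affect the verdict — as long as both bases are computed under the same ordering, their equality decides ideal equality.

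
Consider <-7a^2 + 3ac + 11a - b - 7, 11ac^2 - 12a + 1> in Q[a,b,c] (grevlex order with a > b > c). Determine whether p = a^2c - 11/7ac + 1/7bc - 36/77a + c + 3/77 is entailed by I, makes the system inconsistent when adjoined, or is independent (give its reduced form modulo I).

First compute the reduced Gröbner basis of I by Buchberger's algorithm.
f_1 = -7a^2 + 3ac + 11a - b - 7, LT = a^2.
f_2 = 11ac^2 - 12a + 1, LT = ac^2.

S(f_1,f_2): lcm = a^2c^2. S = -3/7ac^3 - 11/7ac^2 + 1/7bc^2 + 12/11a^2 + c^2 - 1/11a.
  reduce S modulo (f_1, f_2):
  remainder 1/7bc^2 + c^2 - 1/11a - 12/77b + 3/77c - 73/77 ≠ 0; add h_3 = 1/7bc^2 + c^2 - 1/11a - 12/77b + 3/77c - 73/77 to the basis.

The other S-polynomials (S(f_1,h_3), S(f_2,h_3)) all reduce to 0 modulo the current basis, so we have a Gröbner basis.
Inter-reduce: drop elements whose leading term is divisible by another's, tail-reduce, and make monic.
Reduced Gröbner basis: {ac^2 - 12/11a + 1/11, bc^2 + 7c^2 - 7/11a - 12/11b + 3/11c - 73/11, a^2 - 3/7ac - 11/7a + 1/7b + 1}.
Label its elements g_1 = ac^2 - 12/11a + 1/11, g_2 = bc^2 + 7c^2 - 7/11a - 12/11b + 3/11c - 73/11, g_3 = a^2 - 3/7ac - 11/7a + 1/7b + 1.

Reduce p = a^2c - 11/7ac + 1/7bc - 36/77a + c + 3/77 modulo G:
  leading term a^2c: subtract (c)·g_3 from a^2c - 11/7ac + 1/7bc - 36/77a + c + 3/77 → 3/7ac^2 - 36/77a + 3/77
  leading term ac^2: subtract (3/7)·g_1 from 3/7ac^2 - 36/77a + 3/77 → 0
  normal form = 0.
Since the normal form is 0, p ∈ I.

The remainder on division by a Gröbner basis is unique — it is the normal form.

a^2c - 11/7ac + 1/7bc - 36/77a + c + 3/77 lies in I (it reduces to 0).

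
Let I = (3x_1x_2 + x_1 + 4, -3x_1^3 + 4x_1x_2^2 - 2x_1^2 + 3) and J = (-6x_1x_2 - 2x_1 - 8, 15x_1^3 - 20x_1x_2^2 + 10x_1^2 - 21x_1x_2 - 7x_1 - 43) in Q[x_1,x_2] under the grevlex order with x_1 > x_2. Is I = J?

Yes, the ideals are equal.

Two ideals are equal iff their reduced Gröbner bases coincide (the reduced basis is unique for a fixed ordering).
Buchberger on the first generating set:
f_1 = 3x_1x_2 + x_1 + 4, LT = x_1x_2.
f_2 = -3x_1^3 + 4x_1x_2^2 - 2x_1^2 + 3, LT = x_1^3.

S(f_1,f_2): lcm = x_1^3x_2. S = 4/3x_1x_2^3 + 1/3x_1^3 - 2/3x_1^2x_2 + 4/3x_1^2 + x_2.
  leading term x_1x_2^3: subtract (4/9x_2^2)·f_1 from 4/3x_1x_2^3 + 1/3x_1^3 - 2/3x_1^2x_2 + 4/3x_1^2 + x_2 → 1/3x_1^3 - 2/3x_1^2x_2 - 4/9x_1x_2^2 + 4/3x_1^2 - 16/9x_2^2 + x_2
  leading term x_1^3: subtract (-1/9)·f_2 from 1/3x_1^3 - 2/3x_1^2x_2 - 4/9x_1x_2^2 + 4/3x_1^2 - 16/9x_2^2 + x_2 → -2/3x_1^2x_2 + 10/9x_1^2 - 16/9x_2^2 + x_2 + 1/3
  leading term x_1^2x_2: subtract (-2/9x_1)·f_1 from -2/3x_1^2x_2 + 10/9x_1^2 - 16/9x_2^2 + x_2 + 1/3 → 4/3x_1^2 - 16/9x_2^2 + 8/9x_1 + x_2 + 1/3
  leading term x_1^2: no divisor's leading term divides it; move 4/3x_1^2 to the remainder.
  leading term x_2^2: no divisor's leading term divides it; move -16/9x_2^2 to the remainder.
  leading term x_1: no divisor's leading term divides it; move 8/9x_1 to the remainder.
  leading term x_2: no divisor's leading term divides it; move x_2 to the remainder.
  leading term 1: no divisor's leading term divides it; move 1/3 to the remainder.
  remainder 4/3x_1^2 - 16/9x_2^2 + 8/9x_1 + x_2 + 1/3 ≠ 0; add g_3 = 4/3x_1^2 - 16/9x_2^2 + 8/9x_1 + x_2 + 1/3 to the basis.

S(f_1,g_3): lcm = x_1^2x_2. S = 4/3x_2^3 + 1/3x_1^2 - 2/3x_1x_2 - 3/4x_2^2 + 4/3x_1 - 1/4x_2.
  leading term x_2^3: no divisor's leading term divides it; move 4/3x_2^3 to the remainder.
  leading term x_1^2: subtract (1/4)·g_3 from 1/3x_1^2 - 2/3x_1x_2 - 3/4x_2^2 + 4/3x_1 - 1/4x_2 → -2/3x_1x_2 - 11/36x_2^2 + 10/9x_1 - 1/2x_2 - 1/12
  leading term x_1x_2: subtract (-2/9)·f_1 from -2/3x_1x_2 - 11/36x_2^2 + 10/9x_1 - 1/2x_2 - 1/12 → -11/36x_2^2 + 4/3x_1 - 1/2x_2 + 29/36
  leading term x_2^2: no divisor's leading term divides it; move -11/36x_2^2 to the remainder.
  leading term x_1: no divisor's leading term divides it; move 4/3x_1 to the remainder.
  leading term x_2: no divisor's leading term divides it; move -1/2x_2 to the remainder.
  leading term 1: no divisor's leading term divides it; move 29/36 to the remainder.
  remainder 4/3x_2^3 - 11/36x_2^2 + 4/3x_1 - 1/2x_2 + 29/36 ≠ 0; add g_4 = 4/3x_2^3 - 11/36x_2^2 + 4/3x_1 - 1/2x_2 + 29/36 to the basis.

The other S-polynomials (S(f_2,g_3), S(f_1,g_4), S(f_2,g_4), S(g_3,g_4)) all reduce to 0 modulo the current basis, so we have a Gröbner basis.
Inter-reduce: drop elements whose leading term is divisible by another's, tail-reduce, and make monic.
Reduced Gröbner basis: {x_2^3 - 11/48x_2^2 + x_1 - 3/8x_2 + 29/48, x_1^2 - 4/3x_2^2 + 2/3x_1 + 3/4x_2 + 1/4, x_1x_2 + 1/3x_1 + 4/3}.

Buchberger on the second generating set:
h_1 = -6x_1x_2 - 2x_1 - 8, LT = x_1x_2.
h_2 = 15x_1^3 - 20x_1x_2^2 + 10x_1^2 - 21x_1x_2 - 7x_1 - 43, LT = x_1^3.

S(h_1,h_2): lcm = x_1^3x_2. S = 4/3x_1x_2^3 + 1/3x_1^3 - 2/3x_1^2x_2 + 7/5x_1x_2^2 + 4/3x_1^2 + 7/15x_1x_2 + 43/15x_2.
  leading term x_1x_2^3: subtract (-2/9x_2^2)·h_1 from 4/3x_1x_2^3 + 1/3x_1^3 - 2/3x_1^2x_2 + 7/5x_1x_2^2 + 4/3x_1^2 + 7/15x_1x_2 + 43/15x_2 → 1/3x_1^3 - 2/3x_1^2x_2 + 43/45x_1x_2^2 + 4/3x_1^2 + 7/15x_1x_2 - 16/9x_2^2 + 43/15x_2
  leading term x_1^3: subtract (1/45)·h_2 from 1/3x_1^3 - 2/3x_1^2x_2 + 43/45x_1x_2^2 + 4/3x_1^2 + 7/15x_1x_2 - 16/9x_2^2 + 43/15x_2 → -2/3x_1^2x_2 + 7/5x_1x_2^2 + 10/9x_1^2 + 14/15x_1x_2 - 16/9x_2^2 + 7/45x_1 + 43/15x_2 + 43/45
  leading term x_1^2x_2: subtract (1/9x_1)·h_1 from -2/3x_1^2x_2 + 7/5x_1x_2^2 + 10/9x_1^2 + 14/15x_1x_2 - 16/9x_2^2 + 7/45x_1 + 43/15x_2 + 43/45 → 7/5x_1x_2^2 + 4/3x_1^2 + 14/15x_1x_2 - 16/9x_2^2 + 47/45x_1 + 43/15x_2 + 43/45
  leading term x_1x_2^2: subtract (-7/30x_2)·h_1 from 7/5x_1x_2^2 + 4/3x_1^2 + 14/15x_1x_2 - 16/9x_2^2 + 47/45x_1 + 43/15x_2 + 43/45 → 4/3x_1^2 + 7/15x_1x_2 - 16/9x_2^2 + 47/45x_1 + x_2 + 43/45
  leading term x_1^2: no divisor's leading term divides it; move 4/3x_1^2 to the remainder.
  leading term x_1x_2: subtract (-7/90)·h_1 from 7/15x_1x_2 - 16/9x_2^2 + 47/45x_1 + x_2 + 43/45 → -16/9x_2^2 + 8/9x_1 + x_2 + 1/3
  leading term x_2^2: no divisor's leading term divides it; move -16/9x_2^2 to the remainder.
  leading term x_1: no divisor's leading term divides it; move 8/9x_1 to the remainder.
  leading term x_2: no divisor's leading term divides it; move x_2 to the remainder.
  leading term 1: no divisor's leading term divides it; move 1/3 to the remainder.
  remainder 4/3x_1^2 - 16/9x_2^2 + 8/9x_1 + x_2 + 1/3 ≠ 0; add k_3 = 4/3x_1^2 - 16/9x_2^2 + 8/9x_1 + x_2 + 1/3 to the basis.

S(h_1,k_3): lcm = x_1^2x_2. S = 4/3x_2^3 + 1/3x_1^2 - 2/3x_1x_2 - 3/4x_2^2 + 4/3x_1 - 1/4x_2.
  leading term x_2^3: no divisor's leading term divides it; move 4/3x_2^3 to the remainder.
  leading term x_1^2: subtract (1/4)·k_3 from 1/3x_1^2 - 2/3x_1x_2 - 3/4x_2^2 + 4/3x_1 - 1/4x_2 → -2/3x_1x_2 - 11/36x_2^2 + 10/9x_1 - 1/2x_2 - 1/12
  leading term x_1x_2: subtract (1/9)·h_1 from -2/3x_1x_2 - 11/36x_2^2 + 10/9x_1 - 1/2x_2 - 1/12 → -11/36x_2^2 + 4/3x_1 - 1/2x_2 + 29/36
  leading term x_2^2: no divisor's leading term divides it; move -11/36x_2^2 to the remainder.
  leading term x_1: no divisor's leading term divides it; move 4/3x_1 to the remainder.
  leading term x_2: no divisor's leading term divides it; move -1/2x_2 to the remainder.
  leading term 1: no divisor's leading term divides it; move 29/36 to the remainder.
  remainder 4/3x_2^3 - 11/36x_2^2 + 4/3x_1 - 1/2x_2 + 29/36 ≠ 0; add k_4 = 4/3x_2^3 - 11/36x_2^2 + 4/3x_1 - 1/2x_2 + 29/36 to the basis.

The other S-polynomials (S(h_2,k_3), S(h_1,k_4), S(h_2,k_4), S(k_3,k_4)) all reduce to 0 modulo the current basis, so we have a Gröbner basis.
Inter-reduce: drop elements whose leading term is divisible by another's, tail-reduce, and make monic.
Reduced Gröbner basis: {x_2^3 - 11/48x_2^2 + x_1 - 3/8x_2 + 29/48, x_1^2 - 4/3x_2^2 + 2/3x_1 + 3/4x_2 + 1/4, x_1x_2 + 1/3x_1 + 4/3}.

The two bases agree; hence the ideals are identical.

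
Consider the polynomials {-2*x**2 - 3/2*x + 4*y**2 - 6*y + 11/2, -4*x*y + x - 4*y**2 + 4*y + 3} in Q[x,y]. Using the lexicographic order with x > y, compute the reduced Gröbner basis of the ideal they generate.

f_1 = -2*x**2 - 3/2*x + 4*y**2 - 6*y + 11/2, LT = x**2.
f_2 = -4*x*y + x - 4*y**2 + 4*y + 3, LT = x*y.

S(f_1,f_2): lcm = x**2*y. S = 1/4*x**2 - x*y**2 + 7/4*x*y + 3/4*x - 2*y**3 + 3*y**2 - 11/4*y.
  leading term x**2: subtract (-1/8)·f_1 from 1/4*x**2 - x*y**2 + 7/4*x*y + 3/4*x - 2*y**3 + 3*y**2 - 11/4*y → -x*y**2 + 7/4*x*y + 9/16*x - 2*y**3 + 7/2*y**2 - 7/2*y + 11/16
  leading term x*y**2: subtract (1/4*y)·f_2 from -x*y**2 + 7/4*x*y + 9/16*x - 2*y**3 + 7/2*y**2 - 7/2*y + 11/16 → 3/2*x*y + 9/16*x - y**3 + 5/2*y**2 - 17/4*y + 11/16
  leading term x*y: subtract (-3/8)·f_2 from 3/2*x*y + 9/16*x - y**3 + 5/2*y**2 - 17/4*y + 11/16 → 15/16*x - y**3 + y**2 - 11/4*y + 29/16
  leading term x: no divisor's leading term divides it; move 15/16*x to the remainder.
  leading term y**3: no divisor's leading term divides it; move -y**3 to the remainder.
  leading term y**2: no divisor's leading term divides it; move y**2 to the remainder.
  leading term y: no divisor's leading term divides it; move -11/4*y to the remainder.
  leading term 1: no divisor's leading term divides it; move 29/16 to the remainder.
  remainder 15/16*x - y**3 + y**2 - 11/4*y + 29/16 ≠ 0; add g_3 = 15/16*x - y**3 + y**2 - 11/4*y + 29/16 to the basis.

S(f_1,g_3): lcm = x**2. S = 16/15*x*y**3 - 16/15*x*y**2 + 44/15*x*y - 71/60*x - 2*y**2 + 3*y - 11/4.
  leading term x*y**3: subtract (-4/15*y**2)·f_2 from 16/15*x*y**3 - 16/15*x*y**2 + 44/15*x*y - 71/60*x - 2*y**2 + 3*y - 11/4 → -4/5*x*y**2 + 44/15*x*y - 71/60*x - 16/15*y**4 + 16/15*y**3 - 6/5*y**2 + 3*y - 11/4
  leading term x*y**2: subtract (1/5*y)·f_2 from -4/5*x*y**2 + 44/15*x*y - 71/60*x - 16/15*y**4 + 16/15*y**3 - 6/5*y**2 + 3*y - 11/4 → 41/15*x*y - 71/60*x - 16/15*y**4 + 28/15*y**3 - 2*y**2 + 12/5*y - 11/4
  leading term x*y: subtract (-41/60)·f_2 from 41/15*x*y - 71/60*x - 16/15*y**4 + 28/15*y**3 - 2*y**2 + 12/5*y - 11/4 → -1/2*x - 16/15*y**4 + 28/15*y**3 - 71/15*y**2 + 77/15*y - 7/10
  leading term x: subtract (-8/15)·g_3 from -1/2*x - 16/15*y**4 + 28/15*y**3 - 71/15*y**2 + 77/15*y - 7/10 → -16/15*y**4 + 4/3*y**3 - 21/5*y**2 + 11/3*y + 4/15
  leading term y**4: no divisor's leading term divides it; move -16/15*y**4 to the remainder.
  leading term y**3: no divisor's leading term divides it; move 4/3*y**3 to the remainder.
  leading term y**2: no divisor's leading term divides it; move -21/5*y**2 to the remainder.
  leading term y: no divisor's leading term divides it; move 11/3*y to the remainder.
  leading term 1: no divisor's leading term divides it; move 4/15 to the remainder.
  remainder -16/15*y**4 + 4/3*y**3 - 21/5*y**2 + 11/3*y + 4/15 ≠ 0; add g_4 = -16/15*y**4 + 4/3*y**3 - 21/5*y**2 + 11/3*y + 4/15 to the basis.

The other S-polynomials (S(f_2,g_3), S(f_1,g_4), S(f_2,g_4), S(g_3,g_4)) all reduce to 0 modulo the current basis, so we have a Gröbner basis.
Inter-reduce: drop elements whose leading term is divisible by another's, tail-reduce, and make monic.

G = {x - 16/15*y**3 + 16/15*y**2 - 44/15*y + 29/15, y**4 - 5/4*y**3 + 63/16*y**2 - 55/16*y - 1/4}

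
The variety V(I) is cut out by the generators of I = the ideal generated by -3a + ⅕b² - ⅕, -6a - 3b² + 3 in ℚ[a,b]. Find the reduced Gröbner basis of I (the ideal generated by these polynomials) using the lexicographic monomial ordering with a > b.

f_1 = -3a + ⅕b² - ⅕, LT = a.
f_2 = -6a - 3b² + 3, LT = a.

S(f_1,f_2): lcm = a. S = -17/30b² + 17/30.
  leading term b²: no divisor's leading term divides it; move -17/30b² to the remainder.
  leading term 1: no divisor's leading term divides it; move 17/30 to the remainder.
  remainder -17/30b² + 17/30 ≠ 0; add g_3 = -17/30b² + 17/30 to the basis.

The other S-polynomials (S(f_1,g_3), S(f_2,g_3)) all reduce to 0 modulo the current basis, so we have a Gröbner basis.
Inter-reduce: drop elements whose leading term is divisible by another's, tail-reduce, and make monic.

G = {a, b² - 1}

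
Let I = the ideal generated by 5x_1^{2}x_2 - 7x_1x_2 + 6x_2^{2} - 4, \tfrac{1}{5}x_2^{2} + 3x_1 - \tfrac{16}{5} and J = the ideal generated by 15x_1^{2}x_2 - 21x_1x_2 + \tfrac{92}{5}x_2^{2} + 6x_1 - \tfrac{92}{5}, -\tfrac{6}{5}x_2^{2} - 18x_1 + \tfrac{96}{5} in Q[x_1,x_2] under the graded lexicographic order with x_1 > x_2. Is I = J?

Two ideals are equal iff their reduced Gröbner bases coincide (the reduced basis is unique for a fixed ordering).
Buchberger on the first generating set:
f_1 = 5x_1^{2}x_2 - 7x_1x_2 + 6x_2^{2} - 4, LT = x_1^{2}x_2.
f_2 = \tfrac{1}{5}x_2^{2} + 3x_1 - \tfrac{16}{5}, LT = x_2^{2}.

S(f_1,f_2): lcm = x_1^{2}x_2^{2}. S = -15x_1^{3} - \tfrac{7}{5}x_1x_2^{2} + \tfrac{6}{5}x_2^{3} + 16x_1^{2} - \tfrac{4}{5}x_2.
  leading term x_1^{3}: no divisor's leading term divides it; move -15x_1^{3} to the remainder.
  leading term x_1x_2^{2}: subtract (-7x_1)·f_2 from -\tfrac{7}{5}x_1x_2^{2} + \tfrac{6}{5}x_2^{3} + 16x_1^{2} - \tfrac{4}{5}x_2 → \tfrac{6}{5}x_2^{3} + 37x_1^{2} - \tfrac{112}{5}x_1 - \tfrac{4}{5}x_2
  leading term x_2^{3}: subtract (6x_2)·f_2 from \tfrac{6}{5}x_2^{3} + 37x_1^{2} - \tfrac{112}{5}x_1 - \tfrac{4}{5}x_2 → 37x_1^{2} - 18x_1x_2 - \tfrac{112}{5}x_1 + \tfrac{92}{5}x_2
  leading term x_1^{2}: no divisor's leading term divides it; move 37x_1^{2} to the remainder.
  leading term x_1x_2: no divisor's leading term divides it; move -18x_1x_2 to the remainder.
  leading term x_1: no divisor's leading term divides it; move -\tfrac{112}{5}x_1 to the remainder.
  leading term x_2: no divisor's leading term divides it; move \tfrac{92}{5}x_2 to the remainder.
  remainder -15x_1^{3} + 37x_1^{2} - 18x_1x_2 - \tfrac{112}{5}x_1 + \tfrac{92}{5}x_2 ≠ 0; add g_3 = -15x_1^{3} + 37x_1^{2} - 18x_1x_2 - \tfrac{112}{5}x_1 + \tfrac{92}{5}x_2 to the basis.

S(f_1,g_3): lcm = x_1^{3}x_2. S = \tfrac{16}{15}x_1^{2}x_2 - \tfrac{112}{75}x_1x_2 + \tfrac{92}{75}x_2^{2} - \tfrac{4}{5}x_1.
  leading term x_1^{2}x_2: subtract (\tfrac{16}{75})·f_1 from \tfrac{16}{15}x_1^{2}x_2 - \tfrac{112}{75}x_1x_2 + \tfrac{92}{75}x_2^{2} - \tfrac{4}{5}x_1 → -\tfrac{4}{75}x_2^{2} - \tfrac{4}{5}x_1 + \tfrac{64}{75}
  leading term x_2^{2}: subtract (-\tfrac{4}{15})·f_2 from -\tfrac{4}{75}x_2^{2} - \tfrac{4}{5}x_1 + \tfrac{64}{75} → 0
  remainder 0.

S(f_2,g_3): leading monomials are coprime, so the S-polynomial reduces to 0 (Buchberger's first criterion).
Every S-polynomial of the final basis reduces to 0, so we have a Gröbner basis.
Inter-reduce: drop elements whose leading term is divisible by another's, tail-reduce, and make monic.
Reduced Gröbner basis: {x_1^{3} - \tfrac{37}{15}x_1^{2} + \tfrac{6}{5}x_1x_2 + \tfrac{112}{75}x_1 - \tfrac{92}{75}x_2, x_1^{2}x_2 - \tfrac{7}{5}x_1x_2 - 18x_1 + \tfrac{92}{5}, x_2^{2} + 15x_1 - 16}.

Buchberger on the second generating set:
h_1 = 15x_1^{2}x_2 - 21x_1x_2 + \tfrac{92}{5}x_2^{2} + 6x_1 - \tfrac{92}{5}, LT = x_1^{2}x_2.
h_2 = -\tfrac{6}{5}x_2^{2} - 18x_1 + \tfrac{96}{5}, LT = x_2^{2}.

S(h_1,h_2): lcm = x_1^{2}x_2^{2}. S = -15x_1^{3} - \tfrac{7}{5}x_1x_2^{2} + \tfrac{92}{75}x_2^{3} + 16x_1^{2} + \tfrac{2}{5}x_1x_2 - \tfrac{92}{75}x_2.
  leading term x_1^{3}: no divisor's leading term divides it; move -15x_1^{3} to the remainder.
  leading term x_1x_2^{2}: subtract (\tfrac{7}{6}x_1)·h_2 from -\tfrac{7}{5}x_1x_2^{2} + \tfrac{92}{75}x_2^{3} + 16x_1^{2} + \tfrac{2}{5}x_1x_2 - \tfrac{92}{75}x_2 → \tfrac{92}{75}x_2^{3} + 37x_1^{2} + \tfrac{2}{5}x_1x_2 - \tfrac{112}{5}x_1 - \tfrac{92}{75}x_2
  leading term x_2^{3}: subtract (-\tfrac{46}{45}x_2)·h_2 from \tfrac{92}{75}x_2^{3} + 37x_1^{2} + \tfrac{2}{5}x_1x_2 - \tfrac{112}{5}x_1 - \tfrac{92}{75}x_2 → 37x_1^{2} - 18x_1x_2 - \tfrac{112}{5}x_1 + \tfrac{92}{5}x_2
  leading term x_1^{2}: no divisor's leading term divides it; move 37x_1^{2} to the remainder.
  leading term x_1x_2: no divisor's leading term divides it; move -18x_1x_2 to the remainder.
  leading term x_1: no divisor's leading term divides it; move -\tfrac{112}{5}x_1 to the remainder.
  leading term x_2: no divisor's leading term divides it; move \tfrac{92}{5}x_2 to the remainder.
  remainder -15x_1^{3} + 37x_1^{2} - 18x_1x_2 - \tfrac{112}{5}x_1 + \tfrac{92}{5}x_2 ≠ 0; add k_3 = -15x_1^{3} + 37x_1^{2} - 18x_1x_2 - \tfrac{112}{5}x_1 + \tfrac{92}{5}x_2 to the basis.

S(h_1,k_3): lcm = x_1^{3}x_2. S = \tfrac{16}{15}x_1^{2}x_2 + \tfrac{2}{75}x_1x_2^{2} + \tfrac{2}{5}x_1^{2} - \tfrac{112}{75}x_1x_2 + \tfrac{92}{75}x_2^{2} - \tfrac{92}{75}x_1.
  leading term x_1^{2}x_2: subtract (\tfrac{16}{225})·h_1 from \tfrac{16}{15}x_1^{2}x_2 + \tfrac{2}{75}x_1x_2^{2} + \tfrac{2}{5}x_1^{2} - \tfrac{112}{75}x_1x_2 + \tfrac{92}{75}x_2^{2} - \tfrac{92}{75}x_1 → \tfrac{2}{75}x_1x_2^{2} + \tfrac{2}{5}x_1^{2} - \tfrac{92}{1125}x_2^{2} - \tfrac{124}{75}x_1 + \tfrac{1472}{1125}
  leading term x_1x_2^{2}: subtract (-\tfrac{1}{45}x_1)·h_2 from \tfrac{2}{75}x_1x_2^{2} + \tfrac{2}{5}x_1^{2} - \tfrac{92}{1125}x_2^{2} - \tfrac{124}{75}x_1 + \tfrac{1472}{1125} → -\tfrac{92}{1125}x_2^{2} - \tfrac{92}{75}x_1 + \tfrac{1472}{1125}
  leading term x_2^{2}: subtract (\tfrac{46}{675})·h_2 from -\tfrac{92}{1125}x_2^{2} - \tfrac{92}{75}x_1 + \tfrac{1472}{1125} → 0
  remainder 0.

S(h_2,k_3): leading monomials are coprime, so the S-polynomial reduces to 0 (Buchberger's first criterion).
Every S-polynomial of the final basis reduces to 0, so we have a Gröbner basis.
Inter-reduce: drop elements whose leading term is divisible by another's, tail-reduce, and make monic.
Reduced Gröbner basis: {x_1^{3} - \tfrac{37}{15}x_1^{2} + \tfrac{6}{5}x_1x_2 + \tfrac{112}{75}x_1 - \tfrac{92}{75}x_2, x_1^{2}x_2 - \tfrac{7}{5}x_1x_2 - 18x_1 + \tfrac{92}{5}, x_2^{2} + 15x_1 - 16}.

The two bases agree; hence the ideals are identical.

Yes, the ideals are equal.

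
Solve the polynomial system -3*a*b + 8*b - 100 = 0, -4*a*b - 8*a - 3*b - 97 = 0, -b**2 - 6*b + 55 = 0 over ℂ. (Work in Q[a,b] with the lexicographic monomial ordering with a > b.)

Compute a lex Gröbner basis by Buchberger's algorithm.
f_1 = -3*a*b + 8*b - 100, LT = a*b.
f_2 = -4*a*b - 8*a - 3*b - 97, LT = a*b.
f_3 = -b**2 - 6*b + 55, LT = b**2.

S(f_1,f_2): lcm = a*b. S = -2*a - 41/12*b + 109/12.
  leading term a: no divisor's leading term divides it; move -2*a to the remainder.
  leading term b: no divisor's leading term divides it; move -41/12*b to the remainder.
  leading term 1: no divisor's leading term divides it; move 109/12 to the remainder.
  remainder -2*a - 41/12*b + 109/12 ≠ 0; add h_4 = -2*a - 41/12*b + 109/12 to the basis.

S(f_1,f_3): lcm = a*b**2. S = -6*a*b + 55*a - 8/3*b**2 + 100/3*b.
  leading term a*b: subtract (2)·f_1 from -6*a*b + 55*a - 8/3*b**2 + 100/3*b → 55*a - 8/3*b**2 + 52/3*b + 200
  leading term a: subtract (-55/2)·h_4 from 55*a - 8/3*b**2 + 52/3*b + 200 → -8/3*b**2 - 613/8*b + 10795/24
  leading term b**2: subtract (8/3)·f_3 from -8/3*b**2 - 613/8*b + 10795/24 → -485/8*b + 2425/8
  leading term b: no divisor's leading term divides it; move -485/8*b to the remainder.
  leading term 1: no divisor's leading term divides it; move 2425/8 to the remainder.
  remainder -485/8*b + 2425/8 ≠ 0; add h_5 = -485/8*b + 2425/8 to the basis.

S(f_2,f_3): lcm = a*b**2. S = -4*a*b + 55*a + 3/4*b**2 + 97/4*b.
  leading term a*b: subtract (4/3)·f_1 from -4*a*b + 55*a + 3/4*b**2 + 97/4*b → 55*a + 3/4*b**2 + 163/12*b + 400/3
  leading term a: subtract (-55/2)·h_4 from 55*a + 3/4*b**2 + 163/12*b + 400/3 → 3/4*b**2 - 643/8*b + 3065/8
  leading term b**2: subtract (-3/4)·f_3 from 3/4*b**2 - 643/8*b + 3065/8 → -679/8*b + 3395/8
  leading term b: subtract (7/5)·h_5 from -679/8*b + 3395/8 → 0
  remainder 0.

S(f_1,h_4): lcm = a*b. S = -41/24*b**2 + 15/8*b + 100/3.
  leading term b**2: subtract (41/24)·f_3 from -41/24*b**2 + 15/8*b + 100/3 → 97/8*b - 485/8
  leading term b: subtract (-1/5)·h_5 from 97/8*b - 485/8 → 0
  remainder 0.

S(f_2,h_4): lcm = a*b. S = 2*a - 41/24*b**2 + 127/24*b + 97/4.
  leading term a: subtract (-1)·h_4 from 2*a - 41/24*b**2 + 127/24*b + 97/4 → -41/24*b**2 + 15/8*b + 100/3
  leading term b**2: subtract (41/24)·f_3 from -41/24*b**2 + 15/8*b + 100/3 → 97/8*b - 485/8
  leading term b: subtract (-1/5)·h_5 from 97/8*b - 485/8 → 0
  remainder 0.

S(f_3,h_4): leading monomials are coprime, so the S-polynomial reduces to 0 (Buchberger's first criterion).
S(f_1,h_5): lcm = a*b. S = 5*a - 8/3*b + 100/3.
  leading term a: subtract (-5/2)·h_4 from 5*a - 8/3*b + 100/3 → -269/24*b + 1345/24
  leading term b: subtract (269/1455)·h_5 from -269/24*b + 1345/24 → 0
  remainder 0.

S(f_2,h_5): lcm = a*b. S = 7*a + 3/4*b + 97/4.
  leading term a: subtract (-7/2)·h_4 from 7*a + 3/4*b + 97/4 → -269/24*b + 1345/24
  leading term b: subtract (269/1455)·h_5 from -269/24*b + 1345/24 → 0
  remainder 0.

S(f_3,h_5): lcm = b**2. S = 11*b - 55.
  leading term b: subtract (-88/485)·h_5 from 11*b - 55 → 0
  remainder 0.

S(h_4,h_5): leading monomials are coprime, so the S-polynomial reduces to 0 (Buchberger's first criterion).
Every S-polynomial of the final basis reduces to 0, so we have a Gröbner basis.
Inter-reduce: drop elements whose leading term is divisible by another's, tail-reduce, and make monic.
Reduced Gröbner basis: {a + 4, b - 5}.

Since the basis is lex-ordered, b - 5 is univariate in b. Its roots are {5}. Back-substituting each root into the other basis elements fixes the other coordinates.
  b = 5: the earlier basis element becomes a + 4 = 0, giving a = -4 — point (-4, 5).
Each listed point satisfies every original equation (direct substitution).

{(-4, 5)}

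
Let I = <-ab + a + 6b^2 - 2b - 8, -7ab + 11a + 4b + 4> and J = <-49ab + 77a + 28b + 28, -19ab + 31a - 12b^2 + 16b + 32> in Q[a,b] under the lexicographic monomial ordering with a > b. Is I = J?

Since reduced Gröbner bases are canonical representatives of ideals under a given ordering, it suffices to compute and compare them.
Buchberger on the first generating set:
f_1 = -ab + a + 6b^2 - 2b - 8, LT = ab.
f_2 = -7ab + 11a + 4b + 4, LT = ab.

S(f_1,f_2): lcm = ab. S = 4/7a - 6b^2 + 18/7b + 60/7.
  leading term a: no divisor's leading term divides it; move 4/7a to the remainder.
  leading term b^2: no divisor's leading term divides it; move -6b^2 to the remainder.
  leading term b: no divisor's leading term divides it; move 18/7b to the remainder.
  leading term 1: no divisor's leading term divides it; move 60/7 to the remainder.
  remainder 4/7a - 6b^2 + 18/7b + 60/7 ≠ 0; add g_3 = 4/7a - 6b^2 + 18/7b + 60/7 to the basis.

S(f_1,g_3): lcm = ab. S = -a + 21/2b^3 - 21/2b^2 - 13b + 8.
  leading term a: subtract (-7/4)·g_3 from -a + 21/2b^3 - 21/2b^2 - 13b + 8 → 21/2b^3 - 21b^2 - 17/2b + 23
  leading term b^3: no divisor's leading term divides it; move 21/2b^3 to the remainder.
  leading term b^2: no divisor's leading term divides it; move -21b^2 to the remainder.
  leading term b: no divisor's leading term divides it; move -17/2b to the remainder.
  leading term 1: no divisor's leading term divides it; move 23 to the remainder.
  remainder 21/2b^3 - 21b^2 - 17/2b + 23 ≠ 0; add g_4 = 21/2b^3 - 21b^2 - 17/2b + 23 to the basis.

The other S-polynomials (S(f_2,g_3), S(f_1,g_4), S(f_2,g_4), S(g_3,g_4)) all reduce to 0 modulo the current basis, so we have a Gröbner basis.
Inter-reduce: drop elements whose leading term is divisible by another's, tail-reduce, and make monic.
Reduced Gröbner basis: {a - 21/2b^2 + 9/2b + 15, b^3 - 2b^2 - 17/21b + 46/21}.

Buchberger on the second generating set:
h_1 = -49ab + 77a + 28b + 28, LT = ab.
h_2 = -19ab + 31a - 12b^2 + 16b + 32, LT = ab.

S(h_1,h_2): lcm = ab. S = 8/133a - 12/19b^2 + 36/133b + 148/133.
  leading term a: no divisor's leading term divides it; move 8/133a to the remainder.
  leading term b^2: no divisor's leading term divides it; move -12/19b^2 to the remainder.
  leading term b: no divisor's leading term divides it; move 36/133b to the remainder.
  leading term 1: no divisor's leading term divides it; move 148/133 to the remainder.
  remainder 8/133a - 12/19b^2 + 36/133b + 148/133 ≠ 0; add k_3 = 8/133a - 12/19b^2 + 36/133b + 148/133 to the basis.

S(h_1,k_3): lcm = ab. S = -11/7a + 21/2b^3 - 9/2b^2 - 267/14b - 4/7.
  leading term a: subtract (-209/8)·k_3 from -11/7a + 21/2b^3 - 9/2b^2 - 267/14b - 4/7 → 21/2b^3 - 21b^2 - 12b + 57/2
  leading term b^3: no divisor's leading term divides it; move 21/2b^3 to the remainder.
  leading term b^2: no divisor's leading term divides it; move -21b^2 to the remainder.
  leading term b: no divisor's leading term divides it; move -12b to the remainder.
  leading term 1: no divisor's leading term divides it; move 57/2 to the remainder.
  remainder 21/2b^3 - 21b^2 - 12b + 57/2 ≠ 0; add k_4 = 21/2b^3 - 21b^2 - 12b + 57/2 to the basis.

The other S-polynomials (S(h_2,k_3), S(h_1,k_4), S(h_2,k_4), S(k_3,k_4)) all reduce to 0 modulo the current basis, so we have a Gröbner basis.
Inter-reduce: drop elements whose leading term is divisible by another's, tail-reduce, and make monic.
Reduced Gröbner basis: {a - 21/2b^2 + 9/2b + 37/2, b^3 - 2b^2 - 8/7b + 19/7}.

These differ, so the ideals are not equal.
The choice of monomial ordering does not affect the verdict — as long as both bases are computed under the same ordering, their equality decides ideal equality.

No, the ideals differ.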